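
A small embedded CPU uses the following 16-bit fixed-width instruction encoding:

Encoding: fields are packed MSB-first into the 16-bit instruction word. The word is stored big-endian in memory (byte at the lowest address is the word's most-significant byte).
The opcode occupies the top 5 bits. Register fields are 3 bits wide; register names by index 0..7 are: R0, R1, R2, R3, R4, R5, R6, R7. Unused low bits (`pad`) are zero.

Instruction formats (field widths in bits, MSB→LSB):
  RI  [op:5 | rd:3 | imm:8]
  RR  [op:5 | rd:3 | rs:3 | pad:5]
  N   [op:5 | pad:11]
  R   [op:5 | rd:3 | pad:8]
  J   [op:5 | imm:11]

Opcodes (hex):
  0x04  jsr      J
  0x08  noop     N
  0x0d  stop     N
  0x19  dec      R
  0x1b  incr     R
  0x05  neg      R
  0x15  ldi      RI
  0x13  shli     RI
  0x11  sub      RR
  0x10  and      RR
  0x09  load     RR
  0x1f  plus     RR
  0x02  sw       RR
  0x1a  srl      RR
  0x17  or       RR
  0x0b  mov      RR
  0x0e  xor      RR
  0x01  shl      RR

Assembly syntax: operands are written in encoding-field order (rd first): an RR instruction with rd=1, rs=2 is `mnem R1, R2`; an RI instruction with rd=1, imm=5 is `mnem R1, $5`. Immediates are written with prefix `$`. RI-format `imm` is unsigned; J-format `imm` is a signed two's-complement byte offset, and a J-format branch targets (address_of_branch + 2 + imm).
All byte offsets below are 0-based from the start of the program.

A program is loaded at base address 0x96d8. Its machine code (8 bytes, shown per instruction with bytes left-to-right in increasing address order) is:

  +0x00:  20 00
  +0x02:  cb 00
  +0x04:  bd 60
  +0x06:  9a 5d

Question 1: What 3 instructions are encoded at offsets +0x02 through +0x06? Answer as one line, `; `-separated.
dec R3; or R5, R3; shli R2, $93

+0x02: cb 00 ⇒ word 0xcb00 (big)
  opcode bits[15:11]=0x19: dec/R
  [10:8] rd=3 = R3
+0x04: bd 60 ⇒ word 0xbd60 (big)
  opcode bits[15:11]=0x17: or/RR
  [10:8] rd=5 = R5
  [7:5] rs=3 = R3
+0x06: 9a 5d ⇒ word 0x9a5d (big)
  opcode bits[15:11]=0x13: shli/RI
  [10:8] rd=2 = R2
  [7:0] imm=93 = $93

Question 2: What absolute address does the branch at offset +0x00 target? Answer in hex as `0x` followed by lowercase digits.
0x96da

+0x00: 20 00 ⇒ word 0x2000 (big)
  op=0x2000>>11=0x4 ⇒ jsr (J)
  imm@[10:0]=0x0 ⇒ $0
  target = base 0x96d8 + off 0x00 + 2 + imm 0 = 0x96da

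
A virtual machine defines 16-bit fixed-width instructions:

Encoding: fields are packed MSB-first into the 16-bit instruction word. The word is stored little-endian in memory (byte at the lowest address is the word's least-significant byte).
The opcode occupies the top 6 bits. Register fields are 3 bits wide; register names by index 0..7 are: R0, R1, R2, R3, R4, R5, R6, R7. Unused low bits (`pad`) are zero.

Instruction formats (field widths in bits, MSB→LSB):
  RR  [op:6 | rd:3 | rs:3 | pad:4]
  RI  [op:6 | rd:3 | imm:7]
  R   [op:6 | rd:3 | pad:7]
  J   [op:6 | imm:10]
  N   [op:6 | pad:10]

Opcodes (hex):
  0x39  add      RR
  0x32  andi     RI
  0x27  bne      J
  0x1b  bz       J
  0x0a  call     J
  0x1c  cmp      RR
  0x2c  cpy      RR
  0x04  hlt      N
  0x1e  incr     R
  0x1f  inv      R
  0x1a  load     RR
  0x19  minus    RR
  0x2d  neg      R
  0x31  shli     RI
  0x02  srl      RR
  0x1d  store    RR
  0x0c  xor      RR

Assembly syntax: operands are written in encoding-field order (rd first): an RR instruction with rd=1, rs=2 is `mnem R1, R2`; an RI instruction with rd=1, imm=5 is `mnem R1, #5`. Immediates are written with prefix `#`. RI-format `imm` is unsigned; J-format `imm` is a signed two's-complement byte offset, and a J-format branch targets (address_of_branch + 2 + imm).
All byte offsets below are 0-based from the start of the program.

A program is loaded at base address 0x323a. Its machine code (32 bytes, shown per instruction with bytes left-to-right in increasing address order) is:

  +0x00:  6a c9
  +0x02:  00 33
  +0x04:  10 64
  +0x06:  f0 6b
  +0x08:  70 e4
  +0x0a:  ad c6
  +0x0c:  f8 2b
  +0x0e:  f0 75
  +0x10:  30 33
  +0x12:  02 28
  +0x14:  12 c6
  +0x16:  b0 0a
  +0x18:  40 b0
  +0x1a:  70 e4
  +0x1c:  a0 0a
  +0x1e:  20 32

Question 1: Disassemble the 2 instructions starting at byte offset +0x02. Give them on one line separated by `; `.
xor R6, R0; minus R0, R1

[02] 00 33 → 0x3300
  op=0x3300>>10=0xc ⇒ xor (RR)
  [9:7] rd=6 = R6
  [6:4] rs=0 = R0
[04] 10 64 → 0x6410
  op=0x6410>>10=0x19 ⇒ minus (RR)
  [9:7] rd=0 = R0
  [6:4] rs=1 = R1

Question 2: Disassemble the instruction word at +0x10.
xor R6, R3

[10] 30 33 → 0x3330
  op=0x3330>>10=0xc ⇒ xor (RR)
  rd: (w>>7)&0x7=0x6 → R6
  rs: (w>>4)&0x7=0x3 → R3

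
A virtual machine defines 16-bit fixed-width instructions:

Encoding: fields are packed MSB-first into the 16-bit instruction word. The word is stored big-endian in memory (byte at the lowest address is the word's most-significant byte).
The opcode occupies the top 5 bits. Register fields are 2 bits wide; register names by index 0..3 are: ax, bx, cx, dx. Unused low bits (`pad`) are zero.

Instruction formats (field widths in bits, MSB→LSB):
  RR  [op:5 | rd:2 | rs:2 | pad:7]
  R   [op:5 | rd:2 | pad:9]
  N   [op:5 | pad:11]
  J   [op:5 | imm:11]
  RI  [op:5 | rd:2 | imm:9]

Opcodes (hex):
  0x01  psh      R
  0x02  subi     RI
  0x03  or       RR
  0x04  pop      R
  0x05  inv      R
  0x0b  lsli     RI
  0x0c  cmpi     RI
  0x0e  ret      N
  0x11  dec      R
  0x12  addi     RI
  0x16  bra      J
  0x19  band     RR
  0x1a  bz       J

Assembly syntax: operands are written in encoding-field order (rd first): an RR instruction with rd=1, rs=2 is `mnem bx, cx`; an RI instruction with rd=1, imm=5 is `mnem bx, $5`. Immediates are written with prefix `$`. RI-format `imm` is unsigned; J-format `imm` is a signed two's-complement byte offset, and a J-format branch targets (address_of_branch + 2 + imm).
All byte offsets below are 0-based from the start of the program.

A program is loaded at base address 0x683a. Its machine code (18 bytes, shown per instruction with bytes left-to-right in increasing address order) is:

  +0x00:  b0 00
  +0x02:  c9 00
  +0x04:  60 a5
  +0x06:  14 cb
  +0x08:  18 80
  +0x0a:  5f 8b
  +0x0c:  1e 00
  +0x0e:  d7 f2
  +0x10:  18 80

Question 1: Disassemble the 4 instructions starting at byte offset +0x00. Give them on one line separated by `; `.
+0x00: b0 00 ⇒ word 0xb000 (big)
  opcode bits[15:11]=0x16: bra/J
  [10:0] imm=0 = $0
+0x02: c9 00 ⇒ word 0xc900 (big)
  opcode bits[15:11]=0x19: band/RR
  [10:9] rd=0 = ax
  [8:7] rs=2 = cx
+0x04: 60 a5 ⇒ word 0x60a5 (big)
  opcode bits[15:11]=0xc: cmpi/RI
  [10:9] rd=0 = ax
  [8:0] imm=165 = $165
+0x06: 14 cb ⇒ word 0x14cb (big)
  opcode bits[15:11]=0x2: subi/RI
  [10:9] rd=2 = cx
  [8:0] imm=203 = $203

bra $0; band ax, cx; cmpi ax, $165; subi cx, $203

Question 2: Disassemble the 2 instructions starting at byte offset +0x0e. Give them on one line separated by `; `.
off 0x0e: read d7 f2 as big → 0xd7f2
  op=0xd7f2>>11=0x1a ⇒ bz (J)
  imm@[10:0]=0x7f2 (s11→-14) ⇒ $-14
off 0x10: read 18 80 as big → 0x1880
  op=0x1880>>11=0x3 ⇒ or (RR)
  rd@[10:9]=0x0 ⇒ ax
  rs@[8:7]=0x1 ⇒ bx

bz $-14; or ax, bx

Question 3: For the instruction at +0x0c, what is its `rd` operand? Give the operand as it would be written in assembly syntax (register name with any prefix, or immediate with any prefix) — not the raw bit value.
off 0x0c: read 1e 00 as big → 0x1e00
  top 5b → 0x3 → or [RR]
  rd: (w>>9)&0x3=0x3 → dx
  rs: (w>>7)&0x3=0x0 → ax

dx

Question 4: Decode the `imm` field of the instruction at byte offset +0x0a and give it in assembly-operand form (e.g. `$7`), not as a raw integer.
$395

off 0x0a: read 5f 8b as big → 0x5f8b
  op=0x5f8b>>11=0xb ⇒ lsli (RI)
  [10:9] rd=3 = dx
  [8:0] imm=395 = $395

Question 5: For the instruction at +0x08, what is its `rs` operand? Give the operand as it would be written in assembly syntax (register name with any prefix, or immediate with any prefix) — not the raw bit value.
@+08  big-endian(18 80) = 0x1880
  opcode bits[15:11]=0x3: or/RR
  rd@[10:9]=0x0 ⇒ ax
  rs@[8:7]=0x1 ⇒ bx

bx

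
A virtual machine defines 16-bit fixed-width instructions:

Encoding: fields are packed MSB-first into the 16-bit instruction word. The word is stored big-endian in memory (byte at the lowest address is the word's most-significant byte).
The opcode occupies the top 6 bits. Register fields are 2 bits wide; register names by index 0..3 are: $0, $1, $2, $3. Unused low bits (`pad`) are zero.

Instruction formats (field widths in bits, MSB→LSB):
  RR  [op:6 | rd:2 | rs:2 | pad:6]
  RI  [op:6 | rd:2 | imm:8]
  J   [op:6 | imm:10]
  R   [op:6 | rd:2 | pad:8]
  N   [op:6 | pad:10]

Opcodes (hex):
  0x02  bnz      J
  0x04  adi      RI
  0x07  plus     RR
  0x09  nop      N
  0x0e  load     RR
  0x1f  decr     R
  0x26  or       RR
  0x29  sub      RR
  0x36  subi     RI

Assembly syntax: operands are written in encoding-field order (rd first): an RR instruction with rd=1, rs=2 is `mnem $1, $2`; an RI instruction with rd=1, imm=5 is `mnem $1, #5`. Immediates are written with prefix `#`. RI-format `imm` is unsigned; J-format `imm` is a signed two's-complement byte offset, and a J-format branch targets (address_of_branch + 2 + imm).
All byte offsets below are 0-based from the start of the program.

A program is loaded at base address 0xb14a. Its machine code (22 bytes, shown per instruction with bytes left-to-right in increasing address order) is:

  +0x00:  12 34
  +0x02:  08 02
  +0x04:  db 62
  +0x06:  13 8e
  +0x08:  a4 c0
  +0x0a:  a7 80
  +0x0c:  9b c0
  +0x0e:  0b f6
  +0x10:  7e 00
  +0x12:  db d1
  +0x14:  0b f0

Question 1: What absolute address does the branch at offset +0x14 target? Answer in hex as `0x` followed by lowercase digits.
0xb150

off 0x14: read 0b f0 as big → 0x0bf0
  top 6b → 0x2 → bnz [J]
  imm@[9:0]=0x3f0 (s10→-16) ⇒ #-16
  target = base 0xb14a + off 0x14 + 2 + imm -16 = 0xb150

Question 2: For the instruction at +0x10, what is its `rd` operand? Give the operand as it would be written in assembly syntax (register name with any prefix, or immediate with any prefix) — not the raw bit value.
$2

+0x10: 7e 00 ⇒ word 0x7e00 (big)
  top 6b → 0x1f → decr [R]
  rd: (w>>8)&0x3=0x2 → $2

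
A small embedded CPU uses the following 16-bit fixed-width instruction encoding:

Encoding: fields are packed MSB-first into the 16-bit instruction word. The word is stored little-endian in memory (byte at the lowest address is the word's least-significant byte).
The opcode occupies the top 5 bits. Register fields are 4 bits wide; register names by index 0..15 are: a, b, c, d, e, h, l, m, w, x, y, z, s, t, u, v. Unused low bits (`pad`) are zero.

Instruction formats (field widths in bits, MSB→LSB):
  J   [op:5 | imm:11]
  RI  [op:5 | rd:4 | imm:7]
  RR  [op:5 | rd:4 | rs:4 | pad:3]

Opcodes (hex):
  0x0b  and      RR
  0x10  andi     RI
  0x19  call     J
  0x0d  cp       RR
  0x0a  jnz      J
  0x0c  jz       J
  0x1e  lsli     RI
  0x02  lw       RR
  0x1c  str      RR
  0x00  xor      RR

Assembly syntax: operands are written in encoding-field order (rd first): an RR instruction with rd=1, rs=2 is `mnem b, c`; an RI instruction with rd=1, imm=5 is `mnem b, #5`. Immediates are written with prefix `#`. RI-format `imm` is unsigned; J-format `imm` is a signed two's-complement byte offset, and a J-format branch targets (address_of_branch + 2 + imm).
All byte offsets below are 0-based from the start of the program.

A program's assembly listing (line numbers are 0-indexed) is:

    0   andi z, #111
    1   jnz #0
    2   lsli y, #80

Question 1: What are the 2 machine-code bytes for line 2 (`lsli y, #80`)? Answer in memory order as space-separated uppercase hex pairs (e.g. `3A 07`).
line 2 (lsli): pack op=0x1e:5|rd=10:4|imm=80:7 = 0xf550; little→ 50 f5

50 F5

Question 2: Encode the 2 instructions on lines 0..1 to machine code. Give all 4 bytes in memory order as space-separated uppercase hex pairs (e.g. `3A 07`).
line 0 (andi): pack op=0x10:5|rd=11:4|imm=111:7 = 0x85ef; little→ ef 85
line 1 (jnz): pack op=0xa:5|imm=0:11 = 0x5000; little→ 00 50

EF 85 00 50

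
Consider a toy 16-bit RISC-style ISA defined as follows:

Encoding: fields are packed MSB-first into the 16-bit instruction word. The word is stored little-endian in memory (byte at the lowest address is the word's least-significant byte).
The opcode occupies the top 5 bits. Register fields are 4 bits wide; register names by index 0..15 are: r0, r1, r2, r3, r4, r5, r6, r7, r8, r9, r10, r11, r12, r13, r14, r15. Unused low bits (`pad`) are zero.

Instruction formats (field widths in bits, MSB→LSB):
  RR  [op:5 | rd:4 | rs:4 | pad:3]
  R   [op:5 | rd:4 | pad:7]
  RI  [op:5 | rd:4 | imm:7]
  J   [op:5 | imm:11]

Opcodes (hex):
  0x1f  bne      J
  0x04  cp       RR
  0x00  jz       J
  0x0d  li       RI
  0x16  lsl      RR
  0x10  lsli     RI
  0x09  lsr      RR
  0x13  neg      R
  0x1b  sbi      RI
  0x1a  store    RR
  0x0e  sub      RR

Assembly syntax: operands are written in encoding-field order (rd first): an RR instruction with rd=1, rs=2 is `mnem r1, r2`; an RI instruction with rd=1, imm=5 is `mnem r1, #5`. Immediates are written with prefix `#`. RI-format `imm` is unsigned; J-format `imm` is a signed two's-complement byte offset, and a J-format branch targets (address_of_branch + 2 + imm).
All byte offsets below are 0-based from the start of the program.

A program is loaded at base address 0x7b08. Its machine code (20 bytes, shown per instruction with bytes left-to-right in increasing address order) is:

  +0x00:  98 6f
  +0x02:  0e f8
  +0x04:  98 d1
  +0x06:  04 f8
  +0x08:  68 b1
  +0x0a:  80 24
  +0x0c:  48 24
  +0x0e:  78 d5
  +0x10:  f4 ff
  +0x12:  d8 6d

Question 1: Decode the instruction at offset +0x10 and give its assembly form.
bne #-12

[10] f4 ff → 0xfff4
  opcode bits[15:11]=0x1f: bne/J
  imm@[10:0]=0x7f4 (s11→-12) ⇒ #-12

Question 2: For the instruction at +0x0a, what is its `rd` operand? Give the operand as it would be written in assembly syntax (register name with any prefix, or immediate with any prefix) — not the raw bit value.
@+0a  little-endian(80 24) = 0x2480
  op=0x2480>>11=0x4 ⇒ cp (RR)
  rd: (w>>7)&0xf=0x9 → r9
  rs: (w>>3)&0xf=0x0 → r0

r9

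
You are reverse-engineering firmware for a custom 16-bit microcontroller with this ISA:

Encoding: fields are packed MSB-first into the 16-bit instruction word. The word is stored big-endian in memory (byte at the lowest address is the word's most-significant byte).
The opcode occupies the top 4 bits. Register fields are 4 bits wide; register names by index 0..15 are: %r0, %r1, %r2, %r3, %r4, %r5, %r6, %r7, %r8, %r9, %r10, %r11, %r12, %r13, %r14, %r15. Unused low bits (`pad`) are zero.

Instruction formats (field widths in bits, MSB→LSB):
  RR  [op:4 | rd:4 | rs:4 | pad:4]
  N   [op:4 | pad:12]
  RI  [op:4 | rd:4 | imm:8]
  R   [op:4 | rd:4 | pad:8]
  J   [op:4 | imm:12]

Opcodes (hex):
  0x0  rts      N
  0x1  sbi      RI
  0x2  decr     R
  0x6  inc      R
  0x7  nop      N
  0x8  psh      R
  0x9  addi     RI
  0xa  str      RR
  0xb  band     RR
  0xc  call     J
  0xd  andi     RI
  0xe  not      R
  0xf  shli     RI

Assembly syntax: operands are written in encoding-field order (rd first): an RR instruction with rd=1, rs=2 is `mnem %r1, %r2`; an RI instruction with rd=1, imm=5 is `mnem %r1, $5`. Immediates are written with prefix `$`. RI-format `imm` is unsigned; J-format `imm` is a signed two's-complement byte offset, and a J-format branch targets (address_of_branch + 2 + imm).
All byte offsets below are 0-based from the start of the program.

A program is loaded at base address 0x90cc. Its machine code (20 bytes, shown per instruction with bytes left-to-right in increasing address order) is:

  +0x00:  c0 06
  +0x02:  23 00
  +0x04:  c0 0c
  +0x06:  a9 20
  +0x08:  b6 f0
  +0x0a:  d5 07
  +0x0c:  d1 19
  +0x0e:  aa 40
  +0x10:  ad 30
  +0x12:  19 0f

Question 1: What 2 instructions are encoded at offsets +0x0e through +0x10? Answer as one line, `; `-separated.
str %r10, %r4; str %r13, %r3

off 0x0e: read aa 40 as big → 0xaa40
  top 4b → 0xa → str [RR]
  rd: (w>>8)&0xf=0xa → %r10
  rs: (w>>4)&0xf=0x4 → %r4
off 0x10: read ad 30 as big → 0xad30
  top 4b → 0xa → str [RR]
  rd: (w>>8)&0xf=0xd → %r13
  rs: (w>>4)&0xf=0x3 → %r3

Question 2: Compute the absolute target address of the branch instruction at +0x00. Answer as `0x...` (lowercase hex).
off 0x00: read c0 06 as big → 0xc006
  op=0xc006>>12=0xc ⇒ call (J)
  imm@[11:0]=0x6 ⇒ $6
  target = base 0x90cc + off 0x00 + 2 + imm 6 = 0x90d4

0x90d4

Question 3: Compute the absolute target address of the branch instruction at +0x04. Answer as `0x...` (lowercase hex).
0x90de

+0x04: c0 0c ⇒ word 0xc00c (big)
  op=0xc00c>>12=0xc ⇒ call (J)
  imm: (w>>0)&0xfff=0xc → $12
  target = base 0x90cc + off 0x04 + 2 + imm 12 = 0x90de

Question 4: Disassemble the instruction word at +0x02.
off 0x02: read 23 00 as big → 0x2300
  top 4b → 0x2 → decr [R]
  rd: (w>>8)&0xf=0x3 → %r3

decr %r3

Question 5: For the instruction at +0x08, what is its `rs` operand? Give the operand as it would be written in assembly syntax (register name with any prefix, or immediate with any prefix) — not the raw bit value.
@+08  big-endian(b6 f0) = 0xb6f0
  top 4b → 0xb → band [RR]
  [11:8] rd=6 = %r6
  [7:4] rs=15 = %r15

%r15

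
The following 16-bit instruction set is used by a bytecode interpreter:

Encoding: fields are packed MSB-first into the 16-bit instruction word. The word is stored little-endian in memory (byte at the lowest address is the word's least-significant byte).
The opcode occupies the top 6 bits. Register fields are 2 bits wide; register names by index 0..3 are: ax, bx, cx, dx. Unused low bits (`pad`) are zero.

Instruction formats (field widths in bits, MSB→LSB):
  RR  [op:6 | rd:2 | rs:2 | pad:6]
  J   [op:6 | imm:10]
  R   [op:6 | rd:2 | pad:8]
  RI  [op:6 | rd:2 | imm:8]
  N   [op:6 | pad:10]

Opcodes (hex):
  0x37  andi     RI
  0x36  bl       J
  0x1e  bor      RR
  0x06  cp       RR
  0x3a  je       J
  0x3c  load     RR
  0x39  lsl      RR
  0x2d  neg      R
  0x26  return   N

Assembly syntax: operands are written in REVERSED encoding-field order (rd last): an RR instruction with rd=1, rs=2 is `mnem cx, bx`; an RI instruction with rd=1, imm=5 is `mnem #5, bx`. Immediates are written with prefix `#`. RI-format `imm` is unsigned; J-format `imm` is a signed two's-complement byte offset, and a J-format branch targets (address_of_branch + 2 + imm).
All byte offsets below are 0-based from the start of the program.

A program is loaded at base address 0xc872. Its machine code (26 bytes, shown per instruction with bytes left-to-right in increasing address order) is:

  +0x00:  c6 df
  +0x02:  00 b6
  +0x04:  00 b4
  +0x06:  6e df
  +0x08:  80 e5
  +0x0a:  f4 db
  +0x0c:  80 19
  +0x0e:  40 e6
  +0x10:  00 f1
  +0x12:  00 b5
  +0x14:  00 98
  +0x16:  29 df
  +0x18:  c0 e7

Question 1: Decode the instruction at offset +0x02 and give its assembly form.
off 0x02: read 00 b6 as little → 0xb600
  op=0xb600>>10=0x2d ⇒ neg (R)
  rd: (w>>8)&0x3=0x2 → cx

neg cx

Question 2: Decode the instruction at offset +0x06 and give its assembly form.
andi #110, dx

@+06  little-endian(6e df) = 0xdf6e
  op=0xdf6e>>10=0x37 ⇒ andi (RI)
  rd: (w>>8)&0x3=0x3 → dx
  imm: (w>>0)&0xff=0x6e → #110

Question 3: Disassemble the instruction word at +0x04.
neg ax

@+04  little-endian(00 b4) = 0xb400
  opcode bits[15:10]=0x2d: neg/R
  rd@[9:8]=0x0 ⇒ ax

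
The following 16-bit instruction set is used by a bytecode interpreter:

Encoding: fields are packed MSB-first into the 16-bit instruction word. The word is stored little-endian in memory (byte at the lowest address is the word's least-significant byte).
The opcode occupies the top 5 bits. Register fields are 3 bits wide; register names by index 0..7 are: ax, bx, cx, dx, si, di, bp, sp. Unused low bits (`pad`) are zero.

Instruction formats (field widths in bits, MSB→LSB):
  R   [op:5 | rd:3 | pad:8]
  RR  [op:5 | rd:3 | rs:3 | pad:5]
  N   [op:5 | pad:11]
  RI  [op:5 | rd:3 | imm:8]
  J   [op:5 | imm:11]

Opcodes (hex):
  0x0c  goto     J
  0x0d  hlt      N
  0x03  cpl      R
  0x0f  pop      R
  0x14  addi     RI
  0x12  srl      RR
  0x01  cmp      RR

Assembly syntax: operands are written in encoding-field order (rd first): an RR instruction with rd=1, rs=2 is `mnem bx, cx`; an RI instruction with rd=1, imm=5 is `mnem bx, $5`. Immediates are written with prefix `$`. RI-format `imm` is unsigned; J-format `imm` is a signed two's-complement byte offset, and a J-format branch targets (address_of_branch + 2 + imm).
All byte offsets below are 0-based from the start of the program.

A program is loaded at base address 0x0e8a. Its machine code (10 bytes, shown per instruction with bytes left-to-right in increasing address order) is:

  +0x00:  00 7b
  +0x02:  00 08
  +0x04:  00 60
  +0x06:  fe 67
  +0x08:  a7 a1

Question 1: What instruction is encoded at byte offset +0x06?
goto $-2

[06] fe 67 → 0x67fe
  op=0x67fe>>11=0xc ⇒ goto (J)
  imm: (w>>0)&0x7ff=0x7fe (s11→-2) → $-2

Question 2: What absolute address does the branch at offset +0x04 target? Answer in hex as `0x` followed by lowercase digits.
0x0e90

@+04  little-endian(00 60) = 0x6000
  op=0x6000>>11=0xc ⇒ goto (J)
  [10:0] imm=0 = $0
  target = base 0x0e8a + off 0x04 + 2 + imm 0 = 0x0e90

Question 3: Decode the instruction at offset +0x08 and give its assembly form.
addi bx, $167

@+08  little-endian(a7 a1) = 0xa1a7
  top 5b → 0x14 → addi [RI]
  rd@[10:8]=0x1 ⇒ bx
  imm@[7:0]=0xa7 ⇒ $167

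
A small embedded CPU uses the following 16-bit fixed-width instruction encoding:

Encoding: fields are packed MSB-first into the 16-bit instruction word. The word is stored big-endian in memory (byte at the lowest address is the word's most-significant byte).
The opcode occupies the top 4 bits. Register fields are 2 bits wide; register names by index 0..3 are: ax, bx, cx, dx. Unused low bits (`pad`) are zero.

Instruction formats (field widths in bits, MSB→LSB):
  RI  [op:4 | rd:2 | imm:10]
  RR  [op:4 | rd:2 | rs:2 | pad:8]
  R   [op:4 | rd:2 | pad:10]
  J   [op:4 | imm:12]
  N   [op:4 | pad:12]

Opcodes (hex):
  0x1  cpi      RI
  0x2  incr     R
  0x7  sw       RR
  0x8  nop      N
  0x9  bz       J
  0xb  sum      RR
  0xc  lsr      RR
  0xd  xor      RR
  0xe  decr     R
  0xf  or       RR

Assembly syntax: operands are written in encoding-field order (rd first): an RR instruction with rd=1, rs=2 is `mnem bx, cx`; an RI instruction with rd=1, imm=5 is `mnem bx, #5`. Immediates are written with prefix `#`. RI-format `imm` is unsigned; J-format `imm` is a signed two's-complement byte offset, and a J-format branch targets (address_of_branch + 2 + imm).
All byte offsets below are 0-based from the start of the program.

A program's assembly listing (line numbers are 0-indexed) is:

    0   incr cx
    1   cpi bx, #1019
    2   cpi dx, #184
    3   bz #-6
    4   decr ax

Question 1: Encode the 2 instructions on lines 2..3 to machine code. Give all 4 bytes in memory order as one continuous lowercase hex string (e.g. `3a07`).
line 2 (cpi): pack op=0x1:4|rd=3:2|imm=184:10 = 0x1cb8; big→ 1c b8
line 3 (bz): pack op=0x9:4|imm=-6:12 = 0x9ffa; big→ 9f fa

1cb89ffa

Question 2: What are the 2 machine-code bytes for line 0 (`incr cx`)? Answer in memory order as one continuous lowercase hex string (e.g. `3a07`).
2800

L0: incr op=0x2:4|rd=2:2|pad=0:10 ⇒ 0x2800 ⇒ big 28 00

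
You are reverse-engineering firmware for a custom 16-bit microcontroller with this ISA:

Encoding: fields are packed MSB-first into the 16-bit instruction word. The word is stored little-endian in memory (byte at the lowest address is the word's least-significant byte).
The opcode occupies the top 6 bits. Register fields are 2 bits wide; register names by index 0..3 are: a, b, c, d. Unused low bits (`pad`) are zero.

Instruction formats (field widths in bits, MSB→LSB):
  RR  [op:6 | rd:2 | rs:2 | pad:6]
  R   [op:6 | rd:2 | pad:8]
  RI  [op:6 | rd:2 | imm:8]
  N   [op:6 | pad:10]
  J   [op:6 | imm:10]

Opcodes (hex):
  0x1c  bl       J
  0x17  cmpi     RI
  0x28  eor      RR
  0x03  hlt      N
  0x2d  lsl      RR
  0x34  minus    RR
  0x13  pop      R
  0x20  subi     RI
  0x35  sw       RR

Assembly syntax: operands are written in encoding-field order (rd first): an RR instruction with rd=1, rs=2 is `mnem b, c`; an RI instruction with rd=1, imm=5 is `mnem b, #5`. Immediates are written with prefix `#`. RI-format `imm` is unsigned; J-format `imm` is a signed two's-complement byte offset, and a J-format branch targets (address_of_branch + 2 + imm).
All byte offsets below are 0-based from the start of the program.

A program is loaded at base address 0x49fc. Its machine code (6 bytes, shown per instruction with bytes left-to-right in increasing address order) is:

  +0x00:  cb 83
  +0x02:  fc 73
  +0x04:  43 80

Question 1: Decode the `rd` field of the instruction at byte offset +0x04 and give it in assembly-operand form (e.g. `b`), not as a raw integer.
off 0x04: read 43 80 as little → 0x8043
  opcode bits[15:10]=0x20: subi/RI
  rd@[9:8]=0x0 ⇒ a
  imm@[7:0]=0x43 ⇒ #67

a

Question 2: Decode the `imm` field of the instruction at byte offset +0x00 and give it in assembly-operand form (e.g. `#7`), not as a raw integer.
#203

[00] cb 83 → 0x83cb
  opcode bits[15:10]=0x20: subi/RI
  rd: (w>>8)&0x3=0x3 → d
  imm: (w>>0)&0xff=0xcb → #203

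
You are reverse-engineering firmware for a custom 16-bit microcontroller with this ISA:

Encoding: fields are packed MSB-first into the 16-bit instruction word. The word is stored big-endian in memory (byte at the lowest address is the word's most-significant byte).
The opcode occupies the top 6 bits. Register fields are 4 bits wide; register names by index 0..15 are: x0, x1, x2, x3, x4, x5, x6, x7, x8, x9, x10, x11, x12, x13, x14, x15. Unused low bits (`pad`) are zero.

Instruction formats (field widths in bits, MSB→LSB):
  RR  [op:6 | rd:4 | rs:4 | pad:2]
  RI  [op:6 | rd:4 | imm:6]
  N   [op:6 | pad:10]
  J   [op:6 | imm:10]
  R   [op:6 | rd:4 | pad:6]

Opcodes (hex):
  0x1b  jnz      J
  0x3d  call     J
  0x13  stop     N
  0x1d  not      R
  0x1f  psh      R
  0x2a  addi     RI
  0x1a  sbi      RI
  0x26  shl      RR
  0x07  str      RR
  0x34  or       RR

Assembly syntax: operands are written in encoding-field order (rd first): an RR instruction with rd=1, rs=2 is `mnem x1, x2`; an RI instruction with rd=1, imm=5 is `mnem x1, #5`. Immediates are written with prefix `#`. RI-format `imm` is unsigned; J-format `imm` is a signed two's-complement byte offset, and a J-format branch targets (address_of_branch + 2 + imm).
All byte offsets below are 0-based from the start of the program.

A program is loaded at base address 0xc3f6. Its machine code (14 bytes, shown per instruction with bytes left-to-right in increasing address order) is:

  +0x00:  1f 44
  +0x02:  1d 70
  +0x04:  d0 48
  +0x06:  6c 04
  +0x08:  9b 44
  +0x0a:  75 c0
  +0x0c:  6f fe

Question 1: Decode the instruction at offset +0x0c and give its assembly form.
jnz #-2

+0x0c: 6f fe ⇒ word 0x6ffe (big)
  opcode bits[15:10]=0x1b: jnz/J
  [9:0] imm=1022 (s10→-2) = #-2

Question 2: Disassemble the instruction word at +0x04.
off 0x04: read d0 48 as big → 0xd048
  op=0xd048>>10=0x34 ⇒ or (RR)
  rd: (w>>6)&0xf=0x1 → x1
  rs: (w>>2)&0xf=0x2 → x2

or x1, x2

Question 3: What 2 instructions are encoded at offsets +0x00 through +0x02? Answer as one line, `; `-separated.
str x13, x1; str x5, x12

off 0x00: read 1f 44 as big → 0x1f44
  top 6b → 0x7 → str [RR]
  rd: (w>>6)&0xf=0xd → x13
  rs: (w>>2)&0xf=0x1 → x1
off 0x02: read 1d 70 as big → 0x1d70
  top 6b → 0x7 → str [RR]
  rd: (w>>6)&0xf=0x5 → x5
  rs: (w>>2)&0xf=0xc → x12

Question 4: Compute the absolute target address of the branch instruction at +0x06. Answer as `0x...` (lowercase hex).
0xc402

[06] 6c 04 → 0x6c04
  opcode bits[15:10]=0x1b: jnz/J
  imm@[9:0]=0x4 ⇒ #4
  target = base 0xc3f6 + off 0x06 + 2 + imm 4 = 0xc402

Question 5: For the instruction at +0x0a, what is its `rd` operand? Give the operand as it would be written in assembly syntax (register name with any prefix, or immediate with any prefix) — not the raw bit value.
[0a] 75 c0 → 0x75c0
  opcode bits[15:10]=0x1d: not/R
  rd: (w>>6)&0xf=0x7 → x7

x7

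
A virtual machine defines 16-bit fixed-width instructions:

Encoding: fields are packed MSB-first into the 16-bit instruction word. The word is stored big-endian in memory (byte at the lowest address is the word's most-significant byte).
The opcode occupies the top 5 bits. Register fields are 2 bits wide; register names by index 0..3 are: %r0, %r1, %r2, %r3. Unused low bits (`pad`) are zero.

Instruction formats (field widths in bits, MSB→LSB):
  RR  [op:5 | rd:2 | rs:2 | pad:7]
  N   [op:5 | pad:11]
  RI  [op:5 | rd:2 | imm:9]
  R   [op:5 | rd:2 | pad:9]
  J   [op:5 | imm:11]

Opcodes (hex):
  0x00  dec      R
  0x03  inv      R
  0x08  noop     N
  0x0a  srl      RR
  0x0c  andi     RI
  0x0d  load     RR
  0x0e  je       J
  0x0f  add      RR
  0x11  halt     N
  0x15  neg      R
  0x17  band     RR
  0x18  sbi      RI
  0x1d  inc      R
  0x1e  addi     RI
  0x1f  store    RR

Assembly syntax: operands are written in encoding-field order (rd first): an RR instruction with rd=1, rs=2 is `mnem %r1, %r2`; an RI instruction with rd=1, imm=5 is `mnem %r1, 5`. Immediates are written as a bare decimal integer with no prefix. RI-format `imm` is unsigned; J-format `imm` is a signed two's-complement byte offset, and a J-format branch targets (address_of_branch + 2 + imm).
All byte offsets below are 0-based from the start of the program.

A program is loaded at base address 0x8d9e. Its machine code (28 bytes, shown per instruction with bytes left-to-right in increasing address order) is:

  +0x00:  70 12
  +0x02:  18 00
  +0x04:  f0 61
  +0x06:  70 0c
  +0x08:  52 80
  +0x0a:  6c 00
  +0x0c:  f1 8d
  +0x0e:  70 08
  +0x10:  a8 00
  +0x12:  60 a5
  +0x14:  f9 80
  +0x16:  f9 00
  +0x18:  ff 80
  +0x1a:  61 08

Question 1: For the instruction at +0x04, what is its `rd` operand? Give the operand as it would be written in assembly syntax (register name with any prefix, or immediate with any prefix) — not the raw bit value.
%r0

@+04  big-endian(f0 61) = 0xf061
  opcode bits[15:11]=0x1e: addi/RI
  [10:9] rd=0 = %r0
  [8:0] imm=97 = 97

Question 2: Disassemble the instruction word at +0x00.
je 18

[00] 70 12 → 0x7012
  opcode bits[15:11]=0xe: je/J
  imm: (w>>0)&0x7ff=0x12 → 18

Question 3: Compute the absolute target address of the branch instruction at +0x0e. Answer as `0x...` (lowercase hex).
0x8db6

[0e] 70 08 → 0x7008
  opcode bits[15:11]=0xe: je/J
  imm@[10:0]=0x8 ⇒ 8
  target = base 0x8d9e + off 0x0e + 2 + imm 8 = 0x8db6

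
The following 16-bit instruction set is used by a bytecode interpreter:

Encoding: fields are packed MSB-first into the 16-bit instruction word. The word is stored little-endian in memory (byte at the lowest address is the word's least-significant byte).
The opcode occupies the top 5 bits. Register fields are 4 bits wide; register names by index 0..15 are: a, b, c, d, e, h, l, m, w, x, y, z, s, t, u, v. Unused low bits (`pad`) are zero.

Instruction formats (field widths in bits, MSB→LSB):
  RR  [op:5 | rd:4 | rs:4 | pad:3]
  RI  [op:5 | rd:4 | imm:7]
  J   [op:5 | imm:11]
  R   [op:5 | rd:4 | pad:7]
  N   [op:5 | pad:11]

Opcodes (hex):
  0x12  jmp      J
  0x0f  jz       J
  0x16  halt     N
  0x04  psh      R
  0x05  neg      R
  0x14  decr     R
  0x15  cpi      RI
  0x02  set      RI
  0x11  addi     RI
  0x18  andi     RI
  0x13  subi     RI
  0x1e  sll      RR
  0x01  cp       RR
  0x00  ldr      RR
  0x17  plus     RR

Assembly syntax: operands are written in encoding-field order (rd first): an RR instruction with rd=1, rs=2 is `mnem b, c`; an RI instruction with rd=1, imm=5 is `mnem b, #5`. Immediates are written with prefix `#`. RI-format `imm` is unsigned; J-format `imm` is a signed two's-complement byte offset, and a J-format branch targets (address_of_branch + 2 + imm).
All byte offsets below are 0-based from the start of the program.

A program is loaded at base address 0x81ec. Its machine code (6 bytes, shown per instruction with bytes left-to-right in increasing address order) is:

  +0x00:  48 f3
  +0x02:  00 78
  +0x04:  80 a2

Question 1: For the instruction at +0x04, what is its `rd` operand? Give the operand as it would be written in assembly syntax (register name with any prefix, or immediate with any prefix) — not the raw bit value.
h

[04] 80 a2 → 0xa280
  opcode bits[15:11]=0x14: decr/R
  rd: (w>>7)&0xf=0x5 → h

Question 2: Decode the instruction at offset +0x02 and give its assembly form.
jz #0

[02] 00 78 → 0x7800
  top 5b → 0xf → jz [J]
  imm@[10:0]=0x0 ⇒ #0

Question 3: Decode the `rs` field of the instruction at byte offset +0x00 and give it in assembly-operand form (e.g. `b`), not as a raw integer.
x

+0x00: 48 f3 ⇒ word 0xf348 (little)
  top 5b → 0x1e → sll [RR]
  rd: (w>>7)&0xf=0x6 → l
  rs: (w>>3)&0xf=0x9 → x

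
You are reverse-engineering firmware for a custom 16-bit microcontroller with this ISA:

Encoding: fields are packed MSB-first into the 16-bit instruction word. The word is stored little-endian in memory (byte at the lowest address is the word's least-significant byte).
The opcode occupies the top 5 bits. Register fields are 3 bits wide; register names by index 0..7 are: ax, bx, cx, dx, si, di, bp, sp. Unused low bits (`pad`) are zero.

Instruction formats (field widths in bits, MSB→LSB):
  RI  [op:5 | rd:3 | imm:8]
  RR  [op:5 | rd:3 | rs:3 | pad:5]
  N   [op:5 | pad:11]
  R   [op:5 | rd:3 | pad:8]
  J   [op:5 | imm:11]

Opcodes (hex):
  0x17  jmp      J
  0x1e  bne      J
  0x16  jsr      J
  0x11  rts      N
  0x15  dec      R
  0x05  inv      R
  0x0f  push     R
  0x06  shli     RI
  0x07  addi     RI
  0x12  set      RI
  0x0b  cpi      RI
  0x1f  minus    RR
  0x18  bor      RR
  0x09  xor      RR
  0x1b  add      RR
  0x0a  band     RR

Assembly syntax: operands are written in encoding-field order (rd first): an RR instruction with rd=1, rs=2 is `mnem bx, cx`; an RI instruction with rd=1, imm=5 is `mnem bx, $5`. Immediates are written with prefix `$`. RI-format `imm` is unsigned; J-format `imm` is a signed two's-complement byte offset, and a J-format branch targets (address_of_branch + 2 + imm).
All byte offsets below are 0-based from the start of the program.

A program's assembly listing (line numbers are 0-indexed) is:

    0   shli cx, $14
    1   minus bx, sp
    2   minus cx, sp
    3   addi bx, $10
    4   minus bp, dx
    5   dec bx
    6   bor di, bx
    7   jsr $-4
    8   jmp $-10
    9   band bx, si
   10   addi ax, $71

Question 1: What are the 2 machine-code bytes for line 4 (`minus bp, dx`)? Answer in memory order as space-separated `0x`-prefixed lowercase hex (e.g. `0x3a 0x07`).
4. minus fields op=0x1f:5|rd=6:3|rs=3:3|pad=0:5 → word fe60h → 60 fe

0x60 0xfe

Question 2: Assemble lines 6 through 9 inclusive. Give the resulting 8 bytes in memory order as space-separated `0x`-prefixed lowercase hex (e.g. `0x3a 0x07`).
line 6 (bor): pack op=0x18:5|rd=5:3|rs=1:3|pad=0:5 = 0xc520; little→ 20 c5
line 7 (jsr): pack op=0x16:5|imm=-4:11 = 0xb7fc; little→ fc b7
line 8 (jmp): pack op=0x17:5|imm=-10:11 = 0xbff6; little→ f6 bf
line 9 (band): pack op=0xa:5|rd=1:3|rs=4:3|pad=0:5 = 0x5180; little→ 80 51

0x20 0xc5 0xfc 0xb7 0xf6 0xbf 0x80 0x51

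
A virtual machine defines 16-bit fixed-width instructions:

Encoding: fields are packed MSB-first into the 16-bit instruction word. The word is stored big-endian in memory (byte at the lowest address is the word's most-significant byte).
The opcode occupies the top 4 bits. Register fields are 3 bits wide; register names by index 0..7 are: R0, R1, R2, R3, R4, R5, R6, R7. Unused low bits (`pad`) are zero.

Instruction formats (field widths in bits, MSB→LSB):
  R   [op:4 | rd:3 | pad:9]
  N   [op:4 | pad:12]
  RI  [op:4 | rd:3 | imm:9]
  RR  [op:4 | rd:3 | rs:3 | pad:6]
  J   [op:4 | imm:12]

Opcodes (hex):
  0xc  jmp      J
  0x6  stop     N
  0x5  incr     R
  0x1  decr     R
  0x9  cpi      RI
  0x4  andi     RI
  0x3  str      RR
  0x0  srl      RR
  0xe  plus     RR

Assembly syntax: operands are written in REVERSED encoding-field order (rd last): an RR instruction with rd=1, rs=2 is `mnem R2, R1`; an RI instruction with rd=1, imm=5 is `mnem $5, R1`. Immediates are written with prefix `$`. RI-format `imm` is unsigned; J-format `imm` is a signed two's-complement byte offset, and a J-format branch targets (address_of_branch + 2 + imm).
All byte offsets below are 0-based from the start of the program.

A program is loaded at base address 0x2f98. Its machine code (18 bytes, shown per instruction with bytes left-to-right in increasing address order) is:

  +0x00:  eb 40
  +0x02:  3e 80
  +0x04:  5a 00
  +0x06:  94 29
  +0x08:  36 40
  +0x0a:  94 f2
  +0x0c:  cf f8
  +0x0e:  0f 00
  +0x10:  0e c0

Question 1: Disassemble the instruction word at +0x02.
+0x02: 3e 80 ⇒ word 0x3e80 (big)
  top 4b → 0x3 → str [RR]
  [11:9] rd=7 = R7
  [8:6] rs=2 = R2

str R2, R7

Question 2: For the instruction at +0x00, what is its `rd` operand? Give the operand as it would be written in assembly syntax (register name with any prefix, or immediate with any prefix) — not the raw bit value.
R5

off 0x00: read eb 40 as big → 0xeb40
  top 4b → 0xe → plus [RR]
  rd: (w>>9)&0x7=0x5 → R5
  rs: (w>>6)&0x7=0x5 → R5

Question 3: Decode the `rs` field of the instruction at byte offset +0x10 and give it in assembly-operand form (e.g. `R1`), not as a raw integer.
R3

off 0x10: read 0e c0 as big → 0x0ec0
  top 4b → 0x0 → srl [RR]
  rd@[11:9]=0x7 ⇒ R7
  rs@[8:6]=0x3 ⇒ R3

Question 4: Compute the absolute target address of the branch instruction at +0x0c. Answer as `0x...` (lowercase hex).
0x2f9e

+0x0c: cf f8 ⇒ word 0xcff8 (big)
  top 4b → 0xc → jmp [J]
  [11:0] imm=4088 (s12→-8) = $-8
  target = base 0x2f98 + off 0x0c + 2 + imm -8 = 0x2f9e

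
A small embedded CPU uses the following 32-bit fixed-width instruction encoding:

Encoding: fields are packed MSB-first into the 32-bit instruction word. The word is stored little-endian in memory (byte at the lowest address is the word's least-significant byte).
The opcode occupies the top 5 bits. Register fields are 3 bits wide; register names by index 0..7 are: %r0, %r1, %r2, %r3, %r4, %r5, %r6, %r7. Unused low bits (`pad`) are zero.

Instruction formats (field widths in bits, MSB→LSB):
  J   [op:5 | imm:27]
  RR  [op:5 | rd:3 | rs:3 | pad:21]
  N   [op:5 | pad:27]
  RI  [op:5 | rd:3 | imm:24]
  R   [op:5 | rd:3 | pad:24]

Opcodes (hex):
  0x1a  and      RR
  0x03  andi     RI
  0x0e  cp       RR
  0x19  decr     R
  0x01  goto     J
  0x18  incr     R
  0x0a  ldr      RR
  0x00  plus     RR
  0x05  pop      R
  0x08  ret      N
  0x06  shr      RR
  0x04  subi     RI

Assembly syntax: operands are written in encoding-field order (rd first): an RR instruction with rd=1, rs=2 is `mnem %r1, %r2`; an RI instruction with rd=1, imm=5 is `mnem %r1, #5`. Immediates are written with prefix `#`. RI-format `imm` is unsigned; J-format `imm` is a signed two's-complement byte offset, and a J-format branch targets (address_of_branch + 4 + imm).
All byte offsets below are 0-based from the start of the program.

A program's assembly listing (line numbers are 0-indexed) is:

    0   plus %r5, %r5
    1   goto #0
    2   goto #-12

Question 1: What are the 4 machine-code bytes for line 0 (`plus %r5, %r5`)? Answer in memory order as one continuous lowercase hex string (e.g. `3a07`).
line 0 (plus): pack op=0x0:5|rd=5:3|rs=5:3|pad=0:21 = 0x05a00000; little→ 00 00 a0 05

0000a005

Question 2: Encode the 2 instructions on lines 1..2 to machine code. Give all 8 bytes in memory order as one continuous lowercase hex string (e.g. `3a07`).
L1: goto op=0x1:5|imm=0:27 ⇒ 0x08000000 ⇒ little 00 00 00 08
L2: goto op=0x1:5|imm=-12:27 ⇒ 0x0ffffff4 ⇒ little f4 ff ff 0f

00000008f4ffff0f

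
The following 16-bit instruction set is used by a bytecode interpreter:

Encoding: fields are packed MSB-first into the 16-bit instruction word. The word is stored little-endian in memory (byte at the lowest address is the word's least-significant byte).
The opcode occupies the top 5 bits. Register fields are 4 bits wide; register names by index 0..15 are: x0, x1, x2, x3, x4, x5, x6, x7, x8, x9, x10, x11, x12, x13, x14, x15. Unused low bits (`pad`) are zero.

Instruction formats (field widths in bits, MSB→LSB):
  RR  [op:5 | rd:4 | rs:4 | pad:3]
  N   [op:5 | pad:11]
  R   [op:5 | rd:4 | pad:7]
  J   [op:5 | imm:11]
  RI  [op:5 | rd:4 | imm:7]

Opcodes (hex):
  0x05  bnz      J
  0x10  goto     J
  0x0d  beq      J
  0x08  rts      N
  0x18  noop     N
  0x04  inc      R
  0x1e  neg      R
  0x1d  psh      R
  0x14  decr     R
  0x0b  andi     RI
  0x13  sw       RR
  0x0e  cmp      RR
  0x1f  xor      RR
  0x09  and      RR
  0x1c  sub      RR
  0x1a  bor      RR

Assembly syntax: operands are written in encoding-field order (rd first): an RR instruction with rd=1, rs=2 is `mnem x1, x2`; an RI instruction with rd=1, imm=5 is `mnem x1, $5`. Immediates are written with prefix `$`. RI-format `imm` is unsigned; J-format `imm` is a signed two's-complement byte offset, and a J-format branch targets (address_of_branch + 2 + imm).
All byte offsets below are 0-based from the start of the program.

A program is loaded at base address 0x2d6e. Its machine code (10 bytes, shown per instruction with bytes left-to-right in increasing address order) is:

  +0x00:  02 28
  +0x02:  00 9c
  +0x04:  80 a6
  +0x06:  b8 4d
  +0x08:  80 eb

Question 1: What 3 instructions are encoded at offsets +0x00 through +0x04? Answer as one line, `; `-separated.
@+00  little-endian(02 28) = 0x2802
  top 5b → 0x5 → bnz [J]
  imm@[10:0]=0x2 ⇒ $2
@+02  little-endian(00 9c) = 0x9c00
  top 5b → 0x13 → sw [RR]
  rd@[10:7]=0x8 ⇒ x8
  rs@[6:3]=0x0 ⇒ x0
@+04  little-endian(80 a6) = 0xa680
  top 5b → 0x14 → decr [R]
  rd@[10:7]=0xd ⇒ x13

bnz $2; sw x8, x0; decr x13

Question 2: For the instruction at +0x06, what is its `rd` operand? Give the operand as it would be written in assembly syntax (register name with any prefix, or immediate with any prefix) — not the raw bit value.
x11

[06] b8 4d → 0x4db8
  top 5b → 0x9 → and [RR]
  rd@[10:7]=0xb ⇒ x11
  rs@[6:3]=0x7 ⇒ x7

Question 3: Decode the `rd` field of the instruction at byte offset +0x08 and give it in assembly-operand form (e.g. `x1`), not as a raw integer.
x7

+0x08: 80 eb ⇒ word 0xeb80 (little)
  top 5b → 0x1d → psh [R]
  rd: (w>>7)&0xf=0x7 → x7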